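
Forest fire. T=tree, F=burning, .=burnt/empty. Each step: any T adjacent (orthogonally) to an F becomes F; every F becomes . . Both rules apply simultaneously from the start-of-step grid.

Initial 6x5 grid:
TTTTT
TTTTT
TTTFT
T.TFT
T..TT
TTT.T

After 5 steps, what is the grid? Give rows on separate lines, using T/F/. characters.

Step 1: 6 trees catch fire, 2 burn out
  TTTTT
  TTTFT
  TTF.F
  T.F.F
  T..FT
  TTT.T
Step 2: 5 trees catch fire, 6 burn out
  TTTFT
  TTF.F
  TF...
  T....
  T...F
  TTT.T
Step 3: 5 trees catch fire, 5 burn out
  TTF.F
  TF...
  F....
  T....
  T....
  TTT.F
Step 4: 3 trees catch fire, 5 burn out
  TF...
  F....
  .....
  F....
  T....
  TTT..
Step 5: 2 trees catch fire, 3 burn out
  F....
  .....
  .....
  .....
  F....
  TTT..

F....
.....
.....
.....
F....
TTT..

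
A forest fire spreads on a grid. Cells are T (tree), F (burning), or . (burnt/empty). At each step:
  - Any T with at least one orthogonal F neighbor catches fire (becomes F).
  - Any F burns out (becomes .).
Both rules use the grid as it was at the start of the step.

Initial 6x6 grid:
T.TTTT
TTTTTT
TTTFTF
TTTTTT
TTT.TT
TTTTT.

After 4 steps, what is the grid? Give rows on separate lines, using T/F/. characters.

Step 1: 6 trees catch fire, 2 burn out
  T.TTTT
  TTTFTF
  TTF.F.
  TTTFTF
  TTT.TT
  TTTTT.
Step 2: 8 trees catch fire, 6 burn out
  T.TFTF
  TTF.F.
  TF....
  TTF.F.
  TTT.TF
  TTTTT.
Step 3: 7 trees catch fire, 8 burn out
  T.F.F.
  TF....
  F.....
  TF....
  TTF.F.
  TTTTT.
Step 4: 5 trees catch fire, 7 burn out
  T.....
  F.....
  ......
  F.....
  TF....
  TTFTF.

T.....
F.....
......
F.....
TF....
TTFTF.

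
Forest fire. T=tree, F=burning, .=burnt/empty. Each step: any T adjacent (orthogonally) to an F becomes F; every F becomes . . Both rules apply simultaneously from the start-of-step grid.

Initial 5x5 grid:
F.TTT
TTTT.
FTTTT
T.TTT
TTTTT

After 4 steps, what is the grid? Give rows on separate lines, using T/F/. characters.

Step 1: 3 trees catch fire, 2 burn out
  ..TTT
  FTTT.
  .FTTT
  F.TTT
  TTTTT
Step 2: 3 trees catch fire, 3 burn out
  ..TTT
  .FTT.
  ..FTT
  ..TTT
  FTTTT
Step 3: 4 trees catch fire, 3 burn out
  ..TTT
  ..FT.
  ...FT
  ..FTT
  .FTTT
Step 4: 5 trees catch fire, 4 burn out
  ..FTT
  ...F.
  ....F
  ...FT
  ..FTT

..FTT
...F.
....F
...FT
..FTT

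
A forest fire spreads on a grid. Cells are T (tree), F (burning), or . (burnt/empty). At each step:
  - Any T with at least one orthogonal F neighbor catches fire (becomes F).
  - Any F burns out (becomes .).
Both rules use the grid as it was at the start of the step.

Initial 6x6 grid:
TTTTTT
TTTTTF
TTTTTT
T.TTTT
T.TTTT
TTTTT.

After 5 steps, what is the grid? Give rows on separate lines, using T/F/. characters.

Step 1: 3 trees catch fire, 1 burn out
  TTTTTF
  TTTTF.
  TTTTTF
  T.TTTT
  T.TTTT
  TTTTT.
Step 2: 4 trees catch fire, 3 burn out
  TTTTF.
  TTTF..
  TTTTF.
  T.TTTF
  T.TTTT
  TTTTT.
Step 3: 5 trees catch fire, 4 burn out
  TTTF..
  TTF...
  TTTF..
  T.TTF.
  T.TTTF
  TTTTT.
Step 4: 5 trees catch fire, 5 burn out
  TTF...
  TF....
  TTF...
  T.TF..
  T.TTF.
  TTTTT.
Step 5: 6 trees catch fire, 5 burn out
  TF....
  F.....
  TF....
  T.F...
  T.TF..
  TTTTF.

TF....
F.....
TF....
T.F...
T.TF..
TTTTF.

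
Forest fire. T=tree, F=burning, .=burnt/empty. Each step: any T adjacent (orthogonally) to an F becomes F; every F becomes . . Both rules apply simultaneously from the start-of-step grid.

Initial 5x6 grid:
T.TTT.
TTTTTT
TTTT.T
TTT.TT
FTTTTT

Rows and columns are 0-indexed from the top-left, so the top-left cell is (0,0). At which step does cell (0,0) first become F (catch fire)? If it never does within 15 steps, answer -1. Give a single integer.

Step 1: cell (0,0)='T' (+2 fires, +1 burnt)
Step 2: cell (0,0)='T' (+3 fires, +2 burnt)
Step 3: cell (0,0)='T' (+4 fires, +3 burnt)
Step 4: cell (0,0)='F' (+4 fires, +4 burnt)
  -> target ignites at step 4
Step 5: cell (0,0)='.' (+4 fires, +4 burnt)
Step 6: cell (0,0)='.' (+3 fires, +4 burnt)
Step 7: cell (0,0)='.' (+3 fires, +3 burnt)
Step 8: cell (0,0)='.' (+2 fires, +3 burnt)
Step 9: cell (0,0)='.' (+0 fires, +2 burnt)
  fire out at step 9

4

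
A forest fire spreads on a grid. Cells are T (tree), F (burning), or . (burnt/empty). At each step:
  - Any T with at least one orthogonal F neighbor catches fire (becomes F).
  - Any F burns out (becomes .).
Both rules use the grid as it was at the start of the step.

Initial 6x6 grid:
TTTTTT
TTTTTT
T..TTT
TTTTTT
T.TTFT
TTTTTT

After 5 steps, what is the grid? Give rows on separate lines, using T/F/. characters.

Step 1: 4 trees catch fire, 1 burn out
  TTTTTT
  TTTTTT
  T..TTT
  TTTTFT
  T.TF.F
  TTTTFT
Step 2: 6 trees catch fire, 4 burn out
  TTTTTT
  TTTTTT
  T..TFT
  TTTF.F
  T.F...
  TTTF.F
Step 3: 5 trees catch fire, 6 burn out
  TTTTTT
  TTTTFT
  T..F.F
  TTF...
  T.....
  TTF...
Step 4: 5 trees catch fire, 5 burn out
  TTTTFT
  TTTF.F
  T.....
  TF....
  T.....
  TF....
Step 5: 5 trees catch fire, 5 burn out
  TTTF.F
  TTF...
  T.....
  F.....
  T.....
  F.....

TTTF.F
TTF...
T.....
F.....
T.....
F.....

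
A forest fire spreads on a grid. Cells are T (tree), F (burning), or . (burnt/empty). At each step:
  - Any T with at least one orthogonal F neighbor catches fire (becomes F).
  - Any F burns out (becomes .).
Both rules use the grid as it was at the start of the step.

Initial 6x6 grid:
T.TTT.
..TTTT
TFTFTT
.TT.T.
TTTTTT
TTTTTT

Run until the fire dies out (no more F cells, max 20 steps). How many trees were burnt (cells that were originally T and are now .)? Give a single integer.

Step 1: +5 fires, +2 burnt (F count now 5)
Step 2: +7 fires, +5 burnt (F count now 7)
Step 3: +7 fires, +7 burnt (F count now 7)
Step 4: +5 fires, +7 burnt (F count now 5)
Step 5: +2 fires, +5 burnt (F count now 2)
Step 6: +0 fires, +2 burnt (F count now 0)
Fire out after step 6
Initially T: 27, now '.': 35
Total burnt (originally-T cells now '.'): 26

Answer: 26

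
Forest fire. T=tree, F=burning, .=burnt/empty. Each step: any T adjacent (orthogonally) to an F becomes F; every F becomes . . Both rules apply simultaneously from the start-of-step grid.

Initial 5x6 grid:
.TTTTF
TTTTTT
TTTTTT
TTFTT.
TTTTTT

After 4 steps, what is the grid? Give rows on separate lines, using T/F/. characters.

Step 1: 6 trees catch fire, 2 burn out
  .TTTF.
  TTTTTF
  TTFTTT
  TF.FT.
  TTFTTT
Step 2: 10 trees catch fire, 6 burn out
  .TTF..
  TTFTF.
  TF.FTF
  F...F.
  TF.FTT
Step 3: 7 trees catch fire, 10 burn out
  .TF...
  TF.F..
  F...F.
  ......
  F...FT
Step 4: 3 trees catch fire, 7 burn out
  .F....
  F.....
  ......
  ......
  .....F

.F....
F.....
......
......
.....F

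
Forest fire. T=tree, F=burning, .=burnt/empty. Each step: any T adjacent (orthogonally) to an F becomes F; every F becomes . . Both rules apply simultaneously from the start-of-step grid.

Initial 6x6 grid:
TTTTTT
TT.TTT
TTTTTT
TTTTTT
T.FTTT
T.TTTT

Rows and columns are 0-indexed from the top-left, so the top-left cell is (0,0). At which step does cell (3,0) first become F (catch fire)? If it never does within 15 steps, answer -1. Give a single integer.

Step 1: cell (3,0)='T' (+3 fires, +1 burnt)
Step 2: cell (3,0)='T' (+5 fires, +3 burnt)
Step 3: cell (3,0)='F' (+6 fires, +5 burnt)
  -> target ignites at step 3
Step 4: cell (3,0)='.' (+7 fires, +6 burnt)
Step 5: cell (3,0)='.' (+6 fires, +7 burnt)
Step 6: cell (3,0)='.' (+4 fires, +6 burnt)
Step 7: cell (3,0)='.' (+1 fires, +4 burnt)
Step 8: cell (3,0)='.' (+0 fires, +1 burnt)
  fire out at step 8

3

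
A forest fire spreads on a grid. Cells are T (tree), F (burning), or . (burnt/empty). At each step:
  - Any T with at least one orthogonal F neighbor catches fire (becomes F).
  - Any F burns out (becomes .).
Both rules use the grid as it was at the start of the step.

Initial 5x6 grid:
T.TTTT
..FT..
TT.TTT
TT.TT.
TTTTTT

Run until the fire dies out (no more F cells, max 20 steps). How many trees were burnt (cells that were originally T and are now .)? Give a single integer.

Step 1: +2 fires, +1 burnt (F count now 2)
Step 2: +2 fires, +2 burnt (F count now 2)
Step 3: +3 fires, +2 burnt (F count now 3)
Step 4: +4 fires, +3 burnt (F count now 4)
Step 5: +2 fires, +4 burnt (F count now 2)
Step 6: +2 fires, +2 burnt (F count now 2)
Step 7: +2 fires, +2 burnt (F count now 2)
Step 8: +2 fires, +2 burnt (F count now 2)
Step 9: +1 fires, +2 burnt (F count now 1)
Step 10: +0 fires, +1 burnt (F count now 0)
Fire out after step 10
Initially T: 21, now '.': 29
Total burnt (originally-T cells now '.'): 20

Answer: 20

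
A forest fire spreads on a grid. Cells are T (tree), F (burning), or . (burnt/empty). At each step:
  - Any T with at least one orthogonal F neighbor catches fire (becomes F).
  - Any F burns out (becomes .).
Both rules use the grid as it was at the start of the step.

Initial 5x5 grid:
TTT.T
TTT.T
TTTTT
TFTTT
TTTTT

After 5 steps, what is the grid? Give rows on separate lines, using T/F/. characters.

Step 1: 4 trees catch fire, 1 burn out
  TTT.T
  TTT.T
  TFTTT
  F.FTT
  TFTTT
Step 2: 6 trees catch fire, 4 burn out
  TTT.T
  TFT.T
  F.FTT
  ...FT
  F.FTT
Step 3: 6 trees catch fire, 6 burn out
  TFT.T
  F.F.T
  ...FT
  ....F
  ...FT
Step 4: 4 trees catch fire, 6 burn out
  F.F.T
  ....T
  ....F
  .....
  ....F
Step 5: 1 trees catch fire, 4 burn out
  ....T
  ....F
  .....
  .....
  .....

....T
....F
.....
.....
.....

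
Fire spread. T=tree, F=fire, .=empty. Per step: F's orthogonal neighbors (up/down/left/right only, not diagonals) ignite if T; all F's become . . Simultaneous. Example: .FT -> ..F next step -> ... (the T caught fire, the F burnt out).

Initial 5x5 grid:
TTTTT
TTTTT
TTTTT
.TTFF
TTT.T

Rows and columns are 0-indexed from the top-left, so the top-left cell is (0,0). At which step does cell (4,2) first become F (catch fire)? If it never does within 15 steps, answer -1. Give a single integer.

Step 1: cell (4,2)='T' (+4 fires, +2 burnt)
Step 2: cell (4,2)='F' (+5 fires, +4 burnt)
  -> target ignites at step 2
Step 3: cell (4,2)='.' (+5 fires, +5 burnt)
Step 4: cell (4,2)='.' (+4 fires, +5 burnt)
Step 5: cell (4,2)='.' (+2 fires, +4 burnt)
Step 6: cell (4,2)='.' (+1 fires, +2 burnt)
Step 7: cell (4,2)='.' (+0 fires, +1 burnt)
  fire out at step 7

2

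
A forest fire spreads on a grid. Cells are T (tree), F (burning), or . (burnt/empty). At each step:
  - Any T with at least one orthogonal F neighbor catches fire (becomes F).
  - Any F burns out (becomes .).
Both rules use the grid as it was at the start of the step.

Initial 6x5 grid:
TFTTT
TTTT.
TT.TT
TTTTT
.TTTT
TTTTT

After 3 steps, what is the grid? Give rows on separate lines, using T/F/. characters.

Step 1: 3 trees catch fire, 1 burn out
  F.FTT
  TFTT.
  TT.TT
  TTTTT
  .TTTT
  TTTTT
Step 2: 4 trees catch fire, 3 burn out
  ...FT
  F.FT.
  TF.TT
  TTTTT
  .TTTT
  TTTTT
Step 3: 4 trees catch fire, 4 burn out
  ....F
  ...F.
  F..TT
  TFTTT
  .TTTT
  TTTTT

....F
...F.
F..TT
TFTTT
.TTTT
TTTTT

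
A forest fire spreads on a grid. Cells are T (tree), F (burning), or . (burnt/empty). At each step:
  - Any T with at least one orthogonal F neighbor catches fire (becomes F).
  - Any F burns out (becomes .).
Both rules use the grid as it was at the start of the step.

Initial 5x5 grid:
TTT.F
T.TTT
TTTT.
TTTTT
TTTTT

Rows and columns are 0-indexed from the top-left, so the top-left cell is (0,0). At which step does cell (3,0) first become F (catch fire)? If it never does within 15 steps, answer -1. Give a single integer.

Step 1: cell (3,0)='T' (+1 fires, +1 burnt)
Step 2: cell (3,0)='T' (+1 fires, +1 burnt)
Step 3: cell (3,0)='T' (+2 fires, +1 burnt)
Step 4: cell (3,0)='T' (+3 fires, +2 burnt)
Step 5: cell (3,0)='T' (+5 fires, +3 burnt)
Step 6: cell (3,0)='T' (+5 fires, +5 burnt)
Step 7: cell (3,0)='F' (+3 fires, +5 burnt)
  -> target ignites at step 7
Step 8: cell (3,0)='.' (+1 fires, +3 burnt)
Step 9: cell (3,0)='.' (+0 fires, +1 burnt)
  fire out at step 9

7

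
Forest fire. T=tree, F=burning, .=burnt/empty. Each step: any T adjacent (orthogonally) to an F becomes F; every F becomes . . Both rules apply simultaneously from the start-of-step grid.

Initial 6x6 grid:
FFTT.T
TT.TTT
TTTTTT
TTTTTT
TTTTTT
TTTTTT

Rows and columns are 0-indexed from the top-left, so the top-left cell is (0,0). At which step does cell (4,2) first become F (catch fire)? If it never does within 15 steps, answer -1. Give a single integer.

Step 1: cell (4,2)='T' (+3 fires, +2 burnt)
Step 2: cell (4,2)='T' (+3 fires, +3 burnt)
Step 3: cell (4,2)='T' (+4 fires, +3 burnt)
Step 4: cell (4,2)='T' (+5 fires, +4 burnt)
Step 5: cell (4,2)='F' (+6 fires, +5 burnt)
  -> target ignites at step 5
Step 6: cell (4,2)='.' (+5 fires, +6 burnt)
Step 7: cell (4,2)='.' (+3 fires, +5 burnt)
Step 8: cell (4,2)='.' (+2 fires, +3 burnt)
Step 9: cell (4,2)='.' (+1 fires, +2 burnt)
Step 10: cell (4,2)='.' (+0 fires, +1 burnt)
  fire out at step 10

5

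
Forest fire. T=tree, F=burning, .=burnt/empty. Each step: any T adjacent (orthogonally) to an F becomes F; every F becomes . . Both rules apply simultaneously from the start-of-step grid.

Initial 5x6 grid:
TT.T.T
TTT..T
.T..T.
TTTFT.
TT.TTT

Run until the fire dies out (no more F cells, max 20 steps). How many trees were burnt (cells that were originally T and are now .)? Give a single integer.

Step 1: +3 fires, +1 burnt (F count now 3)
Step 2: +3 fires, +3 burnt (F count now 3)
Step 3: +4 fires, +3 burnt (F count now 4)
Step 4: +2 fires, +4 burnt (F count now 2)
Step 5: +3 fires, +2 burnt (F count now 3)
Step 6: +1 fires, +3 burnt (F count now 1)
Step 7: +0 fires, +1 burnt (F count now 0)
Fire out after step 7
Initially T: 19, now '.': 27
Total burnt (originally-T cells now '.'): 16

Answer: 16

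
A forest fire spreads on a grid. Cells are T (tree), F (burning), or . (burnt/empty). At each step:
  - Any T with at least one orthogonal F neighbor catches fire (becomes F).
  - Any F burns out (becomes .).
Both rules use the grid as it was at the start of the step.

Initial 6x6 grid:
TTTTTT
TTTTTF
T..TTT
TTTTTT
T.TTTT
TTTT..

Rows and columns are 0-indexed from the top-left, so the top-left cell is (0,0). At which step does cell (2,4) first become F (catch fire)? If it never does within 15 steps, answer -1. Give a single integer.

Step 1: cell (2,4)='T' (+3 fires, +1 burnt)
Step 2: cell (2,4)='F' (+4 fires, +3 burnt)
  -> target ignites at step 2
Step 3: cell (2,4)='.' (+5 fires, +4 burnt)
Step 4: cell (2,4)='.' (+4 fires, +5 burnt)
Step 5: cell (2,4)='.' (+4 fires, +4 burnt)
Step 6: cell (2,4)='.' (+5 fires, +4 burnt)
Step 7: cell (2,4)='.' (+2 fires, +5 burnt)
Step 8: cell (2,4)='.' (+2 fires, +2 burnt)
Step 9: cell (2,4)='.' (+1 fires, +2 burnt)
Step 10: cell (2,4)='.' (+0 fires, +1 burnt)
  fire out at step 10

2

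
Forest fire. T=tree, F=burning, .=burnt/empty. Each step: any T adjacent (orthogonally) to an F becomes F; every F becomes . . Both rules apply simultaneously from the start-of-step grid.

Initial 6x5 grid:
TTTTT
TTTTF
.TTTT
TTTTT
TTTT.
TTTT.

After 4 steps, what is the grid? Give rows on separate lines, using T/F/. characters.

Step 1: 3 trees catch fire, 1 burn out
  TTTTF
  TTTF.
  .TTTF
  TTTTT
  TTTT.
  TTTT.
Step 2: 4 trees catch fire, 3 burn out
  TTTF.
  TTF..
  .TTF.
  TTTTF
  TTTT.
  TTTT.
Step 3: 4 trees catch fire, 4 burn out
  TTF..
  TF...
  .TF..
  TTTF.
  TTTT.
  TTTT.
Step 4: 5 trees catch fire, 4 burn out
  TF...
  F....
  .F...
  TTF..
  TTTF.
  TTTT.

TF...
F....
.F...
TTF..
TTTF.
TTTT.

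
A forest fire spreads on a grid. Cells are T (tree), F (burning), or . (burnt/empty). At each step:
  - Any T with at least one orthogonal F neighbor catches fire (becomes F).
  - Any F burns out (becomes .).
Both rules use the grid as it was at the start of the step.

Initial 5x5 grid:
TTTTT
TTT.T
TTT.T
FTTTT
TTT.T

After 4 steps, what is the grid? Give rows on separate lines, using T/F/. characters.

Step 1: 3 trees catch fire, 1 burn out
  TTTTT
  TTT.T
  FTT.T
  .FTTT
  FTT.T
Step 2: 4 trees catch fire, 3 burn out
  TTTTT
  FTT.T
  .FT.T
  ..FTT
  .FT.T
Step 3: 5 trees catch fire, 4 burn out
  FTTTT
  .FT.T
  ..F.T
  ...FT
  ..F.T
Step 4: 3 trees catch fire, 5 burn out
  .FTTT
  ..F.T
  ....T
  ....F
  ....T

.FTTT
..F.T
....T
....F
....T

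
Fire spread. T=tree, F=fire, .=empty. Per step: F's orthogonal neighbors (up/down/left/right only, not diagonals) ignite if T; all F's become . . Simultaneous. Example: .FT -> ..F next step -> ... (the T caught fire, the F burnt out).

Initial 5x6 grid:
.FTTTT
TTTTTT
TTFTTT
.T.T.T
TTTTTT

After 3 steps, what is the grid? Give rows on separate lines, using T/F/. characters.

Step 1: 5 trees catch fire, 2 burn out
  ..FTTT
  TFFTTT
  TF.FTT
  .T.T.T
  TTTTTT
Step 2: 7 trees catch fire, 5 burn out
  ...FTT
  F..FTT
  F...FT
  .F.F.T
  TTTTTT
Step 3: 5 trees catch fire, 7 burn out
  ....FT
  ....FT
  .....F
  .....T
  TFTFTT

....FT
....FT
.....F
.....T
TFTFTT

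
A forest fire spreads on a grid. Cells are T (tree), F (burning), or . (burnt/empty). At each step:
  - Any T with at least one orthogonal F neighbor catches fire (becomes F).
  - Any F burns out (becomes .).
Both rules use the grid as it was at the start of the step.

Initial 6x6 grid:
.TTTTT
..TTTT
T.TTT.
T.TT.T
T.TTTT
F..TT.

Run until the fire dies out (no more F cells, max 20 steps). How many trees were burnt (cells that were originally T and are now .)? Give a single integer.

Answer: 3

Derivation:
Step 1: +1 fires, +1 burnt (F count now 1)
Step 2: +1 fires, +1 burnt (F count now 1)
Step 3: +1 fires, +1 burnt (F count now 1)
Step 4: +0 fires, +1 burnt (F count now 0)
Fire out after step 4
Initially T: 24, now '.': 15
Total burnt (originally-T cells now '.'): 3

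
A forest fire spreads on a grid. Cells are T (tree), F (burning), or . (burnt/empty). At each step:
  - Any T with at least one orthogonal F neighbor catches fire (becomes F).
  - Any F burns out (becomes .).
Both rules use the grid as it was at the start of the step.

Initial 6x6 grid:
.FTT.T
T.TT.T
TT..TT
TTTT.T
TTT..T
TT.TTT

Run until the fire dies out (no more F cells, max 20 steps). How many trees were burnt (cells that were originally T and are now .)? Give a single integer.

Answer: 4

Derivation:
Step 1: +1 fires, +1 burnt (F count now 1)
Step 2: +2 fires, +1 burnt (F count now 2)
Step 3: +1 fires, +2 burnt (F count now 1)
Step 4: +0 fires, +1 burnt (F count now 0)
Fire out after step 4
Initially T: 25, now '.': 15
Total burnt (originally-T cells now '.'): 4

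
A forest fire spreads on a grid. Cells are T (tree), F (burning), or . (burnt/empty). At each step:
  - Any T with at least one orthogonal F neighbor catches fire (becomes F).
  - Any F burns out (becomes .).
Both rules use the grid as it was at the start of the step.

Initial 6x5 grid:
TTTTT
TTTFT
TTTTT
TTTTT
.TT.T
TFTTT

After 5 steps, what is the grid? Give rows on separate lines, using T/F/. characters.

Step 1: 7 trees catch fire, 2 burn out
  TTTFT
  TTF.F
  TTTFT
  TTTTT
  .FT.T
  F.FTT
Step 2: 9 trees catch fire, 7 burn out
  TTF.F
  TF...
  TTF.F
  TFTFT
  ..F.T
  ...FT
Step 3: 7 trees catch fire, 9 burn out
  TF...
  F....
  TF...
  F.F.F
  ....T
  ....F
Step 4: 3 trees catch fire, 7 burn out
  F....
  .....
  F....
  .....
  ....F
  .....
Step 5: 0 trees catch fire, 3 burn out
  .....
  .....
  .....
  .....
  .....
  .....

.....
.....
.....
.....
.....
.....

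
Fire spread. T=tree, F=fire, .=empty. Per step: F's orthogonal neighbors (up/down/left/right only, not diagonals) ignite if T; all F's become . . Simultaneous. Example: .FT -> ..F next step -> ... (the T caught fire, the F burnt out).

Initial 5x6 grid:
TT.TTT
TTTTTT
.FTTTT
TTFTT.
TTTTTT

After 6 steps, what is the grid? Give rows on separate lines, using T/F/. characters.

Step 1: 5 trees catch fire, 2 burn out
  TT.TTT
  TFTTTT
  ..FTTT
  TF.FT.
  TTFTTT
Step 2: 8 trees catch fire, 5 burn out
  TF.TTT
  F.FTTT
  ...FTT
  F...F.
  TF.FTT
Step 3: 5 trees catch fire, 8 burn out
  F..TTT
  ...FTT
  ....FT
  ......
  F...FT
Step 4: 4 trees catch fire, 5 burn out
  ...FTT
  ....FT
  .....F
  ......
  .....F
Step 5: 2 trees catch fire, 4 burn out
  ....FT
  .....F
  ......
  ......
  ......
Step 6: 1 trees catch fire, 2 burn out
  .....F
  ......
  ......
  ......
  ......

.....F
......
......
......
......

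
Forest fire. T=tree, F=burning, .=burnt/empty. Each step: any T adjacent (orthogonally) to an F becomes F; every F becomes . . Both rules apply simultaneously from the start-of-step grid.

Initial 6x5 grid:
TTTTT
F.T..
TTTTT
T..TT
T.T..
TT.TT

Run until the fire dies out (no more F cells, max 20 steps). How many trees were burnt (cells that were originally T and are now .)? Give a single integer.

Step 1: +2 fires, +1 burnt (F count now 2)
Step 2: +3 fires, +2 burnt (F count now 3)
Step 3: +3 fires, +3 burnt (F count now 3)
Step 4: +4 fires, +3 burnt (F count now 4)
Step 5: +4 fires, +4 burnt (F count now 4)
Step 6: +1 fires, +4 burnt (F count now 1)
Step 7: +0 fires, +1 burnt (F count now 0)
Fire out after step 7
Initially T: 20, now '.': 27
Total burnt (originally-T cells now '.'): 17

Answer: 17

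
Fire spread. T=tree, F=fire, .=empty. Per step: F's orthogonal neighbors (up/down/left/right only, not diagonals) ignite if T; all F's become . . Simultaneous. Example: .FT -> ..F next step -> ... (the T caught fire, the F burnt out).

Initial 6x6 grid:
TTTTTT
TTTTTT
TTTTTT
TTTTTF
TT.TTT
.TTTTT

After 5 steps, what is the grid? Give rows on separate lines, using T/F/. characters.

Step 1: 3 trees catch fire, 1 burn out
  TTTTTT
  TTTTTT
  TTTTTF
  TTTTF.
  TT.TTF
  .TTTTT
Step 2: 5 trees catch fire, 3 burn out
  TTTTTT
  TTTTTF
  TTTTF.
  TTTF..
  TT.TF.
  .TTTTF
Step 3: 6 trees catch fire, 5 burn out
  TTTTTF
  TTTTF.
  TTTF..
  TTF...
  TT.F..
  .TTTF.
Step 4: 5 trees catch fire, 6 burn out
  TTTTF.
  TTTF..
  TTF...
  TF....
  TT....
  .TTF..
Step 5: 6 trees catch fire, 5 burn out
  TTTF..
  TTF...
  TF....
  F.....
  TF....
  .TF...

TTTF..
TTF...
TF....
F.....
TF....
.TF...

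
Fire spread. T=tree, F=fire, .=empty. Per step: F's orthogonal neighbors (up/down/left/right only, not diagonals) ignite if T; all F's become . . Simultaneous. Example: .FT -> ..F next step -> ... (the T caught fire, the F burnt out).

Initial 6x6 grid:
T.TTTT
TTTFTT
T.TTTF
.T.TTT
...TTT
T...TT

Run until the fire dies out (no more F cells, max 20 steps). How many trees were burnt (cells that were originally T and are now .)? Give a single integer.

Step 1: +7 fires, +2 burnt (F count now 7)
Step 2: +8 fires, +7 burnt (F count now 8)
Step 3: +4 fires, +8 burnt (F count now 4)
Step 4: +3 fires, +4 burnt (F count now 3)
Step 5: +0 fires, +3 burnt (F count now 0)
Fire out after step 5
Initially T: 24, now '.': 34
Total burnt (originally-T cells now '.'): 22

Answer: 22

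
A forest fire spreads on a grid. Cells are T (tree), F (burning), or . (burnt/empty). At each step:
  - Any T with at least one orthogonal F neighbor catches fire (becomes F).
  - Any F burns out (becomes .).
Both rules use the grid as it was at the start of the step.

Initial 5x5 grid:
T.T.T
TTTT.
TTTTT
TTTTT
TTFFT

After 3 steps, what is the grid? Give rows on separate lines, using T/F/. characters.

Step 1: 4 trees catch fire, 2 burn out
  T.T.T
  TTTT.
  TTTTT
  TTFFT
  TF..F
Step 2: 5 trees catch fire, 4 burn out
  T.T.T
  TTTT.
  TTFFT
  TF..F
  F....
Step 3: 5 trees catch fire, 5 burn out
  T.T.T
  TTFF.
  TF..F
  F....
  .....

T.T.T
TTFF.
TF..F
F....
.....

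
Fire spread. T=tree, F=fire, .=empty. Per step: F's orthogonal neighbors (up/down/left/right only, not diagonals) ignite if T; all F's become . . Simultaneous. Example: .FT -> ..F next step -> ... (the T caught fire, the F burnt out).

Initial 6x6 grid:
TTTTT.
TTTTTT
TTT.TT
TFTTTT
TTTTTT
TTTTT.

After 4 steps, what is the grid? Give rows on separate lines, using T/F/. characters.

Step 1: 4 trees catch fire, 1 burn out
  TTTTT.
  TTTTTT
  TFT.TT
  F.FTTT
  TFTTTT
  TTTTT.
Step 2: 7 trees catch fire, 4 burn out
  TTTTT.
  TFTTTT
  F.F.TT
  ...FTT
  F.FTTT
  TFTTT.
Step 3: 7 trees catch fire, 7 burn out
  TFTTT.
  F.FTTT
  ....TT
  ....FT
  ...FTT
  F.FTT.
Step 4: 7 trees catch fire, 7 burn out
  F.FTT.
  ...FTT
  ....FT
  .....F
  ....FT
  ...FT.

F.FTT.
...FTT
....FT
.....F
....FT
...FT.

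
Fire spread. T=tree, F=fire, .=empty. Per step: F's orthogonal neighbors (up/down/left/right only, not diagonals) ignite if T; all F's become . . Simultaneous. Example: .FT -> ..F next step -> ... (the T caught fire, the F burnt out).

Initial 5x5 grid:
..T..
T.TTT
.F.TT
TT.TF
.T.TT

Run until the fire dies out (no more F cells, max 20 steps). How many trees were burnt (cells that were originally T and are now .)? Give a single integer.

Step 1: +4 fires, +2 burnt (F count now 4)
Step 2: +5 fires, +4 burnt (F count now 5)
Step 3: +1 fires, +5 burnt (F count now 1)
Step 4: +1 fires, +1 burnt (F count now 1)
Step 5: +1 fires, +1 burnt (F count now 1)
Step 6: +0 fires, +1 burnt (F count now 0)
Fire out after step 6
Initially T: 13, now '.': 24
Total burnt (originally-T cells now '.'): 12

Answer: 12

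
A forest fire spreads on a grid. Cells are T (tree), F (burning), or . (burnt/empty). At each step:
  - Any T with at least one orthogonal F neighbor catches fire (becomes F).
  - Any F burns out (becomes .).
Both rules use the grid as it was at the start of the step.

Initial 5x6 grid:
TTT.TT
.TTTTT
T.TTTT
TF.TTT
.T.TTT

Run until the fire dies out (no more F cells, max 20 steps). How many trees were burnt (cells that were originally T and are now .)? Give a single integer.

Step 1: +2 fires, +1 burnt (F count now 2)
Step 2: +1 fires, +2 burnt (F count now 1)
Step 3: +0 fires, +1 burnt (F count now 0)
Fire out after step 3
Initially T: 23, now '.': 10
Total burnt (originally-T cells now '.'): 3

Answer: 3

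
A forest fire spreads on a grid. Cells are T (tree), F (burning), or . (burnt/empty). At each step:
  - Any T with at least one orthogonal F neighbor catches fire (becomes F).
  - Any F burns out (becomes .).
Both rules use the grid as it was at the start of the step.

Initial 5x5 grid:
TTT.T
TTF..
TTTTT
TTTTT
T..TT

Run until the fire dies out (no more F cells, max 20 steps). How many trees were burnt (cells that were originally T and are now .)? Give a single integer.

Step 1: +3 fires, +1 burnt (F count now 3)
Step 2: +5 fires, +3 burnt (F count now 5)
Step 3: +5 fires, +5 burnt (F count now 5)
Step 4: +3 fires, +5 burnt (F count now 3)
Step 5: +2 fires, +3 burnt (F count now 2)
Step 6: +0 fires, +2 burnt (F count now 0)
Fire out after step 6
Initially T: 19, now '.': 24
Total burnt (originally-T cells now '.'): 18

Answer: 18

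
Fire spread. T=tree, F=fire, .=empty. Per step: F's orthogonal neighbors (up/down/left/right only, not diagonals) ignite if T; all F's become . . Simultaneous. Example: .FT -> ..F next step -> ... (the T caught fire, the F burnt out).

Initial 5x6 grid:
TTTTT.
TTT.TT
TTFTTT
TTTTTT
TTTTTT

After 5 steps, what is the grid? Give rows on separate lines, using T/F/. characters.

Step 1: 4 trees catch fire, 1 burn out
  TTTTT.
  TTF.TT
  TF.FTT
  TTFTTT
  TTTTTT
Step 2: 7 trees catch fire, 4 burn out
  TTFTT.
  TF..TT
  F...FT
  TF.FTT
  TTFTTT
Step 3: 9 trees catch fire, 7 burn out
  TF.FT.
  F...FT
  .....F
  F...FT
  TF.FTT
Step 4: 6 trees catch fire, 9 burn out
  F...F.
  .....F
  ......
  .....F
  F...FT
Step 5: 1 trees catch fire, 6 burn out
  ......
  ......
  ......
  ......
  .....F

......
......
......
......
.....F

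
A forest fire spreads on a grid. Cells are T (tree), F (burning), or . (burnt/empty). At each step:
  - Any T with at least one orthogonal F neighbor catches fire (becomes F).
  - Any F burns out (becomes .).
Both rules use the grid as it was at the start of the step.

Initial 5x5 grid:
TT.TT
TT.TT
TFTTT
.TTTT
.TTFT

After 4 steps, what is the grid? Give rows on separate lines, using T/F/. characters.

Step 1: 7 trees catch fire, 2 burn out
  TT.TT
  TF.TT
  F.FTT
  .FTFT
  .TF.F
Step 2: 6 trees catch fire, 7 burn out
  TF.TT
  F..TT
  ...FT
  ..F.F
  .F...
Step 3: 3 trees catch fire, 6 burn out
  F..TT
  ...FT
  ....F
  .....
  .....
Step 4: 2 trees catch fire, 3 burn out
  ...FT
  ....F
  .....
  .....
  .....

...FT
....F
.....
.....
.....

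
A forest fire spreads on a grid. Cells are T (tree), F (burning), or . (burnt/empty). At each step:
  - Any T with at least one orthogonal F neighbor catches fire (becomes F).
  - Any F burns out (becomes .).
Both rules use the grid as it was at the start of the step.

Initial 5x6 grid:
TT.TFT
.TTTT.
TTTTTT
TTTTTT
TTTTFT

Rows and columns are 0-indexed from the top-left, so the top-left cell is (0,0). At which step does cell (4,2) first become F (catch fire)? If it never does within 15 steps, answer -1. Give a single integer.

Step 1: cell (4,2)='T' (+6 fires, +2 burnt)
Step 2: cell (4,2)='F' (+5 fires, +6 burnt)
  -> target ignites at step 2
Step 3: cell (4,2)='.' (+5 fires, +5 burnt)
Step 4: cell (4,2)='.' (+4 fires, +5 burnt)
Step 5: cell (4,2)='.' (+3 fires, +4 burnt)
Step 6: cell (4,2)='.' (+2 fires, +3 burnt)
Step 7: cell (4,2)='.' (+0 fires, +2 burnt)
  fire out at step 7

2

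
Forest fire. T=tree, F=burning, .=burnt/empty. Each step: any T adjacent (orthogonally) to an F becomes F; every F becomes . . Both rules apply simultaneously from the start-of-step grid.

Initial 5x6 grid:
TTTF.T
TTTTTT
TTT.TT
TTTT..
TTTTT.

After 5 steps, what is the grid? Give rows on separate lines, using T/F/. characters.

Step 1: 2 trees catch fire, 1 burn out
  TTF..T
  TTTFTT
  TTT.TT
  TTTT..
  TTTTT.
Step 2: 3 trees catch fire, 2 burn out
  TF...T
  TTF.FT
  TTT.TT
  TTTT..
  TTTTT.
Step 3: 5 trees catch fire, 3 burn out
  F....T
  TF...F
  TTF.FT
  TTTT..
  TTTTT.
Step 4: 5 trees catch fire, 5 burn out
  .....F
  F.....
  TF...F
  TTFT..
  TTTTT.
Step 5: 4 trees catch fire, 5 burn out
  ......
  ......
  F.....
  TF.F..
  TTFTT.

......
......
F.....
TF.F..
TTFTT.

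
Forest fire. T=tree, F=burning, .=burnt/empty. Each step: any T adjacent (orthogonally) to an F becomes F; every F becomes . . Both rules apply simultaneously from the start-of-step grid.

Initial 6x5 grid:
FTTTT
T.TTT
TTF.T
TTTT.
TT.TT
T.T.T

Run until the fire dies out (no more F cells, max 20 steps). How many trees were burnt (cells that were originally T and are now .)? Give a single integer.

Step 1: +5 fires, +2 burnt (F count now 5)
Step 2: +5 fires, +5 burnt (F count now 5)
Step 3: +5 fires, +5 burnt (F count now 5)
Step 4: +4 fires, +5 burnt (F count now 4)
Step 5: +2 fires, +4 burnt (F count now 2)
Step 6: +0 fires, +2 burnt (F count now 0)
Fire out after step 6
Initially T: 22, now '.': 29
Total burnt (originally-T cells now '.'): 21

Answer: 21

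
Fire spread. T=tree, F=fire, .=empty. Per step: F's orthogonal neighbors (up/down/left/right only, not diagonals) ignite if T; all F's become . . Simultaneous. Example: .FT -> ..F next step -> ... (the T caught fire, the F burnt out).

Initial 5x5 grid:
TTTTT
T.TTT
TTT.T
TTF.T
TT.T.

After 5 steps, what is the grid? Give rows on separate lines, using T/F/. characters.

Step 1: 2 trees catch fire, 1 burn out
  TTTTT
  T.TTT
  TTF.T
  TF..T
  TT.T.
Step 2: 4 trees catch fire, 2 burn out
  TTTTT
  T.FTT
  TF..T
  F...T
  TF.T.
Step 3: 4 trees catch fire, 4 burn out
  TTFTT
  T..FT
  F...T
  ....T
  F..T.
Step 4: 4 trees catch fire, 4 burn out
  TF.FT
  F...F
  ....T
  ....T
  ...T.
Step 5: 3 trees catch fire, 4 burn out
  F...F
  .....
  ....F
  ....T
  ...T.

F...F
.....
....F
....T
...T.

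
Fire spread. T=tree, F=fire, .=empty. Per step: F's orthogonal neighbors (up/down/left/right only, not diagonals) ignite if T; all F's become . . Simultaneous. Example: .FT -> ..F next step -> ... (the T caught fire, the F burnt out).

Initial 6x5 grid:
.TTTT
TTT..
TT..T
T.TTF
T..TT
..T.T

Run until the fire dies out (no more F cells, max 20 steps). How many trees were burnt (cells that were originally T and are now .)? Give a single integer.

Answer: 6

Derivation:
Step 1: +3 fires, +1 burnt (F count now 3)
Step 2: +3 fires, +3 burnt (F count now 3)
Step 3: +0 fires, +3 burnt (F count now 0)
Fire out after step 3
Initially T: 18, now '.': 18
Total burnt (originally-T cells now '.'): 6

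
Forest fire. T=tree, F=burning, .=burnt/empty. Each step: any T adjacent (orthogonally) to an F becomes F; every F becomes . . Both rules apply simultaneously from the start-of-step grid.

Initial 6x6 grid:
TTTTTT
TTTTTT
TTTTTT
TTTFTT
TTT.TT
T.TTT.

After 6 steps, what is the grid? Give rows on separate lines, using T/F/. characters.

Step 1: 3 trees catch fire, 1 burn out
  TTTTTT
  TTTTTT
  TTTFTT
  TTF.FT
  TTT.TT
  T.TTT.
Step 2: 7 trees catch fire, 3 burn out
  TTTTTT
  TTTFTT
  TTF.FT
  TF...F
  TTF.FT
  T.TTT.
Step 3: 10 trees catch fire, 7 burn out
  TTTFTT
  TTF.FT
  TF...F
  F.....
  TF...F
  T.FTF.
Step 4: 7 trees catch fire, 10 burn out
  TTF.FT
  TF...F
  F.....
  ......
  F.....
  T..F..
Step 5: 4 trees catch fire, 7 burn out
  TF...F
  F.....
  ......
  ......
  ......
  F.....
Step 6: 1 trees catch fire, 4 burn out
  F.....
  ......
  ......
  ......
  ......
  ......

F.....
......
......
......
......
......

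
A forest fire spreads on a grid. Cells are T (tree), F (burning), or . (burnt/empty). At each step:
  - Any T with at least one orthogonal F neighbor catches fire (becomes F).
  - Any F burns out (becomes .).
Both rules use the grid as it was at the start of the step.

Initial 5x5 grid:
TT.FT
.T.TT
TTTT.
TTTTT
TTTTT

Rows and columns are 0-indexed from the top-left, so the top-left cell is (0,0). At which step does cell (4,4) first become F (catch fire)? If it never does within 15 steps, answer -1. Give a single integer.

Step 1: cell (4,4)='T' (+2 fires, +1 burnt)
Step 2: cell (4,4)='T' (+2 fires, +2 burnt)
Step 3: cell (4,4)='T' (+2 fires, +2 burnt)
Step 4: cell (4,4)='T' (+4 fires, +2 burnt)
Step 5: cell (4,4)='F' (+5 fires, +4 burnt)
  -> target ignites at step 5
Step 6: cell (4,4)='.' (+3 fires, +5 burnt)
Step 7: cell (4,4)='.' (+2 fires, +3 burnt)
Step 8: cell (4,4)='.' (+0 fires, +2 burnt)
  fire out at step 8

5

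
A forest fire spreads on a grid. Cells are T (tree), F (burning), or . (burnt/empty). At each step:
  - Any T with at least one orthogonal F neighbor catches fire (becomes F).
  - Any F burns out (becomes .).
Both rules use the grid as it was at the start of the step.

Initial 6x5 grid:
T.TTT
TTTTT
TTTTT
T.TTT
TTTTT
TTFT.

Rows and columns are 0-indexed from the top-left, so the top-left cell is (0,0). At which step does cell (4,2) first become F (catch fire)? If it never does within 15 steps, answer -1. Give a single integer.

Step 1: cell (4,2)='F' (+3 fires, +1 burnt)
  -> target ignites at step 1
Step 2: cell (4,2)='.' (+4 fires, +3 burnt)
Step 3: cell (4,2)='.' (+4 fires, +4 burnt)
Step 4: cell (4,2)='.' (+5 fires, +4 burnt)
Step 5: cell (4,2)='.' (+5 fires, +5 burnt)
Step 6: cell (4,2)='.' (+3 fires, +5 burnt)
Step 7: cell (4,2)='.' (+2 fires, +3 burnt)
Step 8: cell (4,2)='.' (+0 fires, +2 burnt)
  fire out at step 8

1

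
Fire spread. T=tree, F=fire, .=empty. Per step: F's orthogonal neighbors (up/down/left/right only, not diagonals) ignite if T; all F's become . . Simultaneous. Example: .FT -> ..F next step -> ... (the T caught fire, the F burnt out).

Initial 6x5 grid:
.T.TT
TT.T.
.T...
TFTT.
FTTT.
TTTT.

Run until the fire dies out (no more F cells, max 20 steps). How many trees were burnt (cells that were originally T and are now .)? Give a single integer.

Step 1: +5 fires, +2 burnt (F count now 5)
Step 2: +4 fires, +5 burnt (F count now 4)
Step 3: +4 fires, +4 burnt (F count now 4)
Step 4: +1 fires, +4 burnt (F count now 1)
Step 5: +0 fires, +1 burnt (F count now 0)
Fire out after step 5
Initially T: 17, now '.': 27
Total burnt (originally-T cells now '.'): 14

Answer: 14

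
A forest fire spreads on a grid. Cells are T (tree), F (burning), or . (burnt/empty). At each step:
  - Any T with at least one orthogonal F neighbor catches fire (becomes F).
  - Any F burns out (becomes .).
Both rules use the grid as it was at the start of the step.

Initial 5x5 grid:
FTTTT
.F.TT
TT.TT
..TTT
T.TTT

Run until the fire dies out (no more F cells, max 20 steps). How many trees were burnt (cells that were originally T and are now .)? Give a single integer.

Step 1: +2 fires, +2 burnt (F count now 2)
Step 2: +2 fires, +2 burnt (F count now 2)
Step 3: +1 fires, +2 burnt (F count now 1)
Step 4: +2 fires, +1 burnt (F count now 2)
Step 5: +2 fires, +2 burnt (F count now 2)
Step 6: +2 fires, +2 burnt (F count now 2)
Step 7: +3 fires, +2 burnt (F count now 3)
Step 8: +2 fires, +3 burnt (F count now 2)
Step 9: +0 fires, +2 burnt (F count now 0)
Fire out after step 9
Initially T: 17, now '.': 24
Total burnt (originally-T cells now '.'): 16

Answer: 16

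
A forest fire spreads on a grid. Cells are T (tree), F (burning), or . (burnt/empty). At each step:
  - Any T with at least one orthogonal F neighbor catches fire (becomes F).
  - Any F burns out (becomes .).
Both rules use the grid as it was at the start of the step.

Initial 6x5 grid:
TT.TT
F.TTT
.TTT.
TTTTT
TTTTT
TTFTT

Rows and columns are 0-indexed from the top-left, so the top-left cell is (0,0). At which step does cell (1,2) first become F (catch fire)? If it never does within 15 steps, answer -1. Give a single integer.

Step 1: cell (1,2)='T' (+4 fires, +2 burnt)
Step 2: cell (1,2)='T' (+6 fires, +4 burnt)
Step 3: cell (1,2)='T' (+5 fires, +6 burnt)
Step 4: cell (1,2)='F' (+5 fires, +5 burnt)
  -> target ignites at step 4
Step 5: cell (1,2)='.' (+1 fires, +5 burnt)
Step 6: cell (1,2)='.' (+2 fires, +1 burnt)
Step 7: cell (1,2)='.' (+1 fires, +2 burnt)
Step 8: cell (1,2)='.' (+0 fires, +1 burnt)
  fire out at step 8

4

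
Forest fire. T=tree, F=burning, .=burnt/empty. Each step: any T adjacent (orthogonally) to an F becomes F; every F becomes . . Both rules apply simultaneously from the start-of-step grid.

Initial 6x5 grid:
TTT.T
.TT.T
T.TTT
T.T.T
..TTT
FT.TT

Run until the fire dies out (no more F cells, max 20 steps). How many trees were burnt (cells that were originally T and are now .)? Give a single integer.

Answer: 1

Derivation:
Step 1: +1 fires, +1 burnt (F count now 1)
Step 2: +0 fires, +1 burnt (F count now 0)
Fire out after step 2
Initially T: 20, now '.': 11
Total burnt (originally-T cells now '.'): 1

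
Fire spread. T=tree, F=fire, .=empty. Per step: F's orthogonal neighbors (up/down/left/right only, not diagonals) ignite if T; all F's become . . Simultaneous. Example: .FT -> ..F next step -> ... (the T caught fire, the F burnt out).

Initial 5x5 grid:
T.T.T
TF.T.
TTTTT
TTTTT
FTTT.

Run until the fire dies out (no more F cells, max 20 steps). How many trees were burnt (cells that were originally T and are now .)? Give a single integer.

Answer: 16

Derivation:
Step 1: +4 fires, +2 burnt (F count now 4)
Step 2: +5 fires, +4 burnt (F count now 5)
Step 3: +3 fires, +5 burnt (F count now 3)
Step 4: +3 fires, +3 burnt (F count now 3)
Step 5: +1 fires, +3 burnt (F count now 1)
Step 6: +0 fires, +1 burnt (F count now 0)
Fire out after step 6
Initially T: 18, now '.': 23
Total burnt (originally-T cells now '.'): 16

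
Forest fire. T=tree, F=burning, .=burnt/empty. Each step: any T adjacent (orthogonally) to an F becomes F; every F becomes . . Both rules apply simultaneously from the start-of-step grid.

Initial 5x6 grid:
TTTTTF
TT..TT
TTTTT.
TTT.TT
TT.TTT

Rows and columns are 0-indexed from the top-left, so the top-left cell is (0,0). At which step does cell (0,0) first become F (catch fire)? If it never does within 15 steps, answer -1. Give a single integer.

Step 1: cell (0,0)='T' (+2 fires, +1 burnt)
Step 2: cell (0,0)='T' (+2 fires, +2 burnt)
Step 3: cell (0,0)='T' (+2 fires, +2 burnt)
Step 4: cell (0,0)='T' (+3 fires, +2 burnt)
Step 5: cell (0,0)='F' (+5 fires, +3 burnt)
  -> target ignites at step 5
Step 6: cell (0,0)='.' (+5 fires, +5 burnt)
Step 7: cell (0,0)='.' (+2 fires, +5 burnt)
Step 8: cell (0,0)='.' (+2 fires, +2 burnt)
Step 9: cell (0,0)='.' (+1 fires, +2 burnt)
Step 10: cell (0,0)='.' (+0 fires, +1 burnt)
  fire out at step 10

5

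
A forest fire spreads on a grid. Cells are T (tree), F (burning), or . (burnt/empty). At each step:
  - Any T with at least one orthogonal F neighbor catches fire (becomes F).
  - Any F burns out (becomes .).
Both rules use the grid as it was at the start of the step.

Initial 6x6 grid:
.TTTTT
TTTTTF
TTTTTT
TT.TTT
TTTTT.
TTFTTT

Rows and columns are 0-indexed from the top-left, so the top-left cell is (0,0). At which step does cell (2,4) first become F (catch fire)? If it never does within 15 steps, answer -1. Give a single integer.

Step 1: cell (2,4)='T' (+6 fires, +2 burnt)
Step 2: cell (2,4)='F' (+8 fires, +6 burnt)
  -> target ignites at step 2
Step 3: cell (2,4)='.' (+9 fires, +8 burnt)
Step 4: cell (2,4)='.' (+5 fires, +9 burnt)
Step 5: cell (2,4)='.' (+3 fires, +5 burnt)
Step 6: cell (2,4)='.' (+0 fires, +3 burnt)
  fire out at step 6

2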